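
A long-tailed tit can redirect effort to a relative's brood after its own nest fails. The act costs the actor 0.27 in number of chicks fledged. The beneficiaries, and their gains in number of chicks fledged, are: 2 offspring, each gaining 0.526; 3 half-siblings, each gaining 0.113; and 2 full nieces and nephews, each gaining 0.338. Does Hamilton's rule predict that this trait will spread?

Hamilton's rule: the trait is favored when the sum of r·B over every recipient exceeds the actor's cost C.
r to an offspring = 0.5 (one parent–offspring link: r = (1/2)^1 = 1/2).
r to a half-sibling = 0.25 (half-sibs share one parent — one path of length 2: r = (1/2)^2 = 1/4).
r to a full niece or nephew = 0.25 (full aunt/uncle↔niece/nephew: two paths of length 3 through the shared grandparent pair: r = 2·(1/2)^3 = 1/4).
Summing one r·B term per recipient: 2·0.5·0.526 + 3·0.25·0.113 + 2·0.25·0.338 = 0.77975.
0.77975 > 0.27: the indirect benefit exceeds the cost.

Yes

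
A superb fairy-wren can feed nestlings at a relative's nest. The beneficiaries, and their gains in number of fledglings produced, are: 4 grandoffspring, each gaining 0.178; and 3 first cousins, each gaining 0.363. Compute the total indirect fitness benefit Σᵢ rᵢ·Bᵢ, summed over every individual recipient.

0.314125

r to a grandoffspring = 0.25 (two parent–offspring links: r = (1/2)^2 = 1/4).
r to a first cousin = 1/8 (first cousins share one grandparent pair — two paths of length 4: r = 2·(1/2)^4 = 1/8).
Summing one r·B term per recipient: 4·0.25·0.178 + 3·0.125·0.363 = 0.314125.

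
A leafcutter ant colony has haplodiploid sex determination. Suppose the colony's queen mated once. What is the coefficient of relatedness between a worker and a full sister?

Haplodiploid full sisters inherit their father's entire haploid genome identically (contributing 1/2) and on average half of their mother's contribution (1/2 · 1/2 = 1/4); r = 1/2 + 1/4 = 3/4.

0.75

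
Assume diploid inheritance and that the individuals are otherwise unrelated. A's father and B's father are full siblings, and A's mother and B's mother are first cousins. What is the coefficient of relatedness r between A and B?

0.15625

With two independent routes of shared ancestry, r is the sum of the two contributions.
A and B are related in two ways: first cousins through their fathers (r = 1/8) and second cousins through their mothers (r = 1/32).
r = 1/8 + 1/32 = 0.15625.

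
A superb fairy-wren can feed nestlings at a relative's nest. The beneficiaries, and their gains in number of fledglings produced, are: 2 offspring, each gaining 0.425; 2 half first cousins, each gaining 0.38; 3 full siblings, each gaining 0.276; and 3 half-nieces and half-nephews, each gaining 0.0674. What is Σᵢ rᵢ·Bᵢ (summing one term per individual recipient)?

r to an offspring = 0.5 (one parent–offspring link: r = (1/2)^1 = 1/2).
r to a half first cousin = 0.0625 (half first cousins share one grandparent — one path of length 4: r = (1/2)^4 = 1/16).
r to a full sibling = 0.5 (full sibs share both parents — two paths of length 2: r = 2·(1/2)^2 = 1/2).
r to a half-niece or half-nephew = 1/8 (half-aunt/uncle↔niece/nephew: one path of length 3: r = (1/2)^3 = 1/8).
Summing one r·B term per recipient: 2·0.5·0.425 + 2·0.0625·0.38 + 3·0.5·0.276 + 3·0.125·0.0674 = 0.911775.

0.911775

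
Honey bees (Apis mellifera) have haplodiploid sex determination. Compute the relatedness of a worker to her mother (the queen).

0.5

One meiotic link between diploid queen and diploid daughter: r = 1/2.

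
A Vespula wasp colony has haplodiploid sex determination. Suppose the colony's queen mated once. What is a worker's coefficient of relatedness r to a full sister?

Haplodiploid full sisters inherit their father's entire haploid genome identically (contributing 1/2) and on average half of their mother's contribution (1/2 · 1/2 = 1/4); r = 1/2 + 1/4 = 3/4.

0.75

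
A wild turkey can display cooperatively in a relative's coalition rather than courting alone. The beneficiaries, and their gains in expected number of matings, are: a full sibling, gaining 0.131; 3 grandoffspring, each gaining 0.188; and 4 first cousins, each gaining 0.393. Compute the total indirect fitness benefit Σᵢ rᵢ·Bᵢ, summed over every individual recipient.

0.403

r to a full sibling = 1/2 (full sibs share both parents — two paths of length 2: r = 2·(1/2)^2 = 1/2).
r to a grandoffspring = 1/4 (two parent–offspring links: r = (1/2)^2 = 1/4).
r to a first cousin = 0.125 (first cousins share one grandparent pair — two paths of length 4: r = 2·(1/2)^4 = 1/8).
Summing one r·B term per recipient: 1·0.5·0.131 + 3·0.25·0.188 + 4·0.125·0.393 = 0.403.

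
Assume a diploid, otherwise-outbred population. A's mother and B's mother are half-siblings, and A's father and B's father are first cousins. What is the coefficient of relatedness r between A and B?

0.09375

With two independent routes of shared ancestry, r is the sum of the two contributions.
A and B are related in two ways: half first cousins through their mothers (r = 1/16) and second cousins through their fathers (r = 1/32).
r = 1/16 + 1/32 = 0.09375.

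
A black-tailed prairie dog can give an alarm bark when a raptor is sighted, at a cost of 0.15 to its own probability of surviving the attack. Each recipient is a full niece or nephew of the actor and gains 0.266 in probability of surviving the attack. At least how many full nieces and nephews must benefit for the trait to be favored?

r to a full niece or nephew = 1/4 (full aunt/uncle↔niece/nephew: two paths of length 3 through the shared grandparent pair: r = 2·(1/2)^3 = 1/4).
Hamilton's rule: n·r·B > C  ⇒  n > C/(r·B) = 0.15/(0.25·0.266) = 2.256.
The smallest integer exceeding 2.256 is 3.

3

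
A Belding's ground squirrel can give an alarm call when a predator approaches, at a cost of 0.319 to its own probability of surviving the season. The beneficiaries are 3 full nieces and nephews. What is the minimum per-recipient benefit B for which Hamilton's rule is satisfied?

r to a full niece or nephew = 0.25 (full aunt/uncle↔niece/nephew: two paths of length 3 through the shared grandparent pair: r = 2·(1/2)^3 = 1/4).
Hamilton's rule with n recipients of equal r: n·r·B > C, so B > C/(n·r) = 0.319/(3·0.25) = 0.4253.

0.4253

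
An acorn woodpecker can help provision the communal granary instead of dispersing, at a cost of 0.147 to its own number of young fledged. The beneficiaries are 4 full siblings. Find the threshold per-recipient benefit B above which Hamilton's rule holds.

0.0735

r to a full sibling = 1/2 (full sibs share both parents — two paths of length 2: r = 2·(1/2)^2 = 1/2).
Hamilton's rule with n recipients of equal r: n·r·B > C, so B > C/(n·r) = 0.147/(4·0.5) = 0.0735.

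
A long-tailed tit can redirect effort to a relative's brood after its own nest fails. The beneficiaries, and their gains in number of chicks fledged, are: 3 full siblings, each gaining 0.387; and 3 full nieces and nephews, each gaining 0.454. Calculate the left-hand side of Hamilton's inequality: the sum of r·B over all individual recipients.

r to a full sibling = 1/2 (full sibs share both parents — two paths of length 2: r = 2·(1/2)^2 = 1/2).
r to a full niece or nephew = 0.25 (full aunt/uncle↔niece/nephew: two paths of length 3 through the shared grandparent pair: r = 2·(1/2)^3 = 1/4).
Summing one r·B term per recipient: 3·0.5·0.387 + 3·0.25·0.454 = 0.921.

0.921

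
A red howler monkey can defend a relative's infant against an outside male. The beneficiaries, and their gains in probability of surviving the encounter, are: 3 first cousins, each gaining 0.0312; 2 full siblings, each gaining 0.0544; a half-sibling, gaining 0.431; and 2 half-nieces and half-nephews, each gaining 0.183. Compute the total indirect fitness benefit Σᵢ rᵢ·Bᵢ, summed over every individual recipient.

r to a first cousin = 0.125 (first cousins share one grandparent pair — two paths of length 4: r = 2·(1/2)^4 = 1/8).
r to a full sibling = 0.5 (full sibs share both parents — two paths of length 2: r = 2·(1/2)^2 = 1/2).
r to a half-sibling = 0.25 (half-sibs share one parent — one path of length 2: r = (1/2)^2 = 1/4).
r to a half-niece or half-nephew = 0.125 (half-aunt/uncle↔niece/nephew: one path of length 3: r = (1/2)^3 = 1/8).
Summing one r·B term per recipient: 3·0.125·0.0312 + 2·0.5·0.0544 + 1·0.25·0.431 + 2·0.125·0.183 = 0.2196.

0.2196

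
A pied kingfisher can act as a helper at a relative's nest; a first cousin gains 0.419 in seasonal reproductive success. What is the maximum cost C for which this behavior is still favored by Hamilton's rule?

0.052375

r to a first cousin = 0.125 (first cousins share one grandparent pair — two paths of length 4: r = 2·(1/2)^4 = 1/8).
Hamilton's rule: n·r·B > C, so the trait is favored while C < n·r·B = 1·0.125·0.419 = 0.052375.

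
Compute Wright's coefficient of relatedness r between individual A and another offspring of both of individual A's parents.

Each parent–offspring link contributes a factor of 1/2, and independent paths through distinct common ancestors add.
Full sibs share both parents — two paths of length 2: r = 2·(1/2)^2 = 1/2.

0.5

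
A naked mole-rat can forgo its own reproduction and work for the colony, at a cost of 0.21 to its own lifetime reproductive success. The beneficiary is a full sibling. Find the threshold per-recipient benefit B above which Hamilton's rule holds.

r to a full sibling = 0.5 (full sibs share both parents — two paths of length 2: r = 2·(1/2)^2 = 1/2).
Hamilton's rule with n recipients of equal r: n·r·B > C, so B > C/(n·r) = 0.21/(1·0.5) = 0.42.

0.42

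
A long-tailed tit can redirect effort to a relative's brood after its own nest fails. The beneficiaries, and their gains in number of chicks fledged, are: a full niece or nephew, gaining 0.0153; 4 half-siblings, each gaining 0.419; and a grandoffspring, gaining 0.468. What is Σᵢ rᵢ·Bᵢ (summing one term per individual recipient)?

0.539825

r to a full niece or nephew = 1/4 (full aunt/uncle↔niece/nephew: two paths of length 3 through the shared grandparent pair: r = 2·(1/2)^3 = 1/4).
r to a half-sibling = 1/4 (half-sibs share one parent — one path of length 2: r = (1/2)^2 = 1/4).
r to a grandoffspring = 0.25 (two parent–offspring links: r = (1/2)^2 = 1/4).
Summing one r·B term per recipient: 1·0.25·0.0153 + 4·0.25·0.419 + 1·0.25·0.468 = 0.539825.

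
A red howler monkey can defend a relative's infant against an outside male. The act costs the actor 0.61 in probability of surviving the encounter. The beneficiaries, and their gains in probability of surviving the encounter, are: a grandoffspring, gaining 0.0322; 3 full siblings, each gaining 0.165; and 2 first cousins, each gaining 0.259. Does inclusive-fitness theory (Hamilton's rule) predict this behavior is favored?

No

Hamilton's rule: the trait is favored when the sum of r·B over every recipient exceeds the actor's cost C.
r to a grandoffspring = 1/4 (two parent–offspring links: r = (1/2)^2 = 1/4).
r to a full sibling = 0.5 (full sibs share both parents — two paths of length 2: r = 2·(1/2)^2 = 1/2).
r to a first cousin = 1/8 (first cousins share one grandparent pair — two paths of length 4: r = 2·(1/2)^4 = 1/8).
Summing one r·B term per recipient: 1·0.25·0.0322 + 3·0.5·0.165 + 2·0.125·0.259 = 0.3203.
0.3203 < 0.61: the indirect benefit is less than the cost.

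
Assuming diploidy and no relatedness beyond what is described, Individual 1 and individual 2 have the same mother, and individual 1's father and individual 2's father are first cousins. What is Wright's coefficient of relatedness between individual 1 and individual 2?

0.28125

Relatedness sums over independent paths through distinct common ancestors.
Individual 1 and individual 2 are related in two ways: half-sibs through their shared mother (r = 1/4) and second cousins through their fathers (r = 1/32).
r = 1/4 + 1/32 = 0.28125.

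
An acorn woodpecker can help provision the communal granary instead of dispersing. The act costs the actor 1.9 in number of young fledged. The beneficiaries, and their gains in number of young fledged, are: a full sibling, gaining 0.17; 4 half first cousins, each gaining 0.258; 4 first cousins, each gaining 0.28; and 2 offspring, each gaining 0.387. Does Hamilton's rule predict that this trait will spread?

No

Hamilton's rule: the trait is favored when the sum of r·B over every recipient exceeds the actor's cost C.
r to a full sibling = 1/2 (full sibs share both parents — two paths of length 2: r = 2·(1/2)^2 = 1/2).
r to a half first cousin = 0.0625 (half first cousins share one grandparent — one path of length 4: r = (1/2)^4 = 1/16).
r to a first cousin = 1/8 (first cousins share one grandparent pair — two paths of length 4: r = 2·(1/2)^4 = 1/8).
r to an offspring = 0.5 (one parent–offspring link: r = (1/2)^1 = 1/2).
Summing one r·B term per recipient: 1·0.5·0.17 + 4·0.0625·0.258 + 4·0.125·0.28 + 2·0.5·0.387 = 0.6765.
0.6765 < 1.9: the indirect benefit is less than the cost.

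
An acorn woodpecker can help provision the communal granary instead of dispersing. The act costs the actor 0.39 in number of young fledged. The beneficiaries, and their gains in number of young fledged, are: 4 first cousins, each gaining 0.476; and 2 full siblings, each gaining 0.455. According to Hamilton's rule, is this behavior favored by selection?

Hamilton's rule: the trait is favored when the sum of r·B over every recipient exceeds the actor's cost C.
r to a first cousin = 1/8 (first cousins share one grandparent pair — two paths of length 4: r = 2·(1/2)^4 = 1/8).
r to a full sibling = 1/2 (full sibs share both parents — two paths of length 2: r = 2·(1/2)^2 = 1/2).
Summing one r·B term per recipient: 4·0.125·0.476 + 2·0.5·0.455 = 0.693.
0.693 > 0.39: the indirect benefit exceeds the cost.

Yes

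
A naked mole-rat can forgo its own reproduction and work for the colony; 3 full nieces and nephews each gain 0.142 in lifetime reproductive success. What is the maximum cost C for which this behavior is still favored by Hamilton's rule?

0.1065

r to a full niece or nephew = 0.25 (full aunt/uncle↔niece/nephew: two paths of length 3 through the shared grandparent pair: r = 2·(1/2)^3 = 1/4).
Hamilton's rule: n·r·B > C, so the trait is favored while C < n·r·B = 3·0.25·0.142 = 0.1065.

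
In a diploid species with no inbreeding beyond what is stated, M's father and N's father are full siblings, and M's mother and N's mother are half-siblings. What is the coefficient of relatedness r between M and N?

0.1875

With two independent routes of shared ancestry, r is the sum of the two contributions.
M and N are related in two ways: first cousins through their fathers (r = 1/8) and half first cousins through their mothers (r = 1/16).
r = 1/8 + 1/16 = 0.1875.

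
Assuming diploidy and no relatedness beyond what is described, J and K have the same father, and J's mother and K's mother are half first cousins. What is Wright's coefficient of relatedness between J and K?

0.265625

Wright's path rule: contributions from independent ancestry routes add.
J and K are related in two ways: half-sibs through their shared father (r = 1/4) and half second cousins through their mothers (r = 1/64).
r = 1/4 + 1/64 = 0.265625.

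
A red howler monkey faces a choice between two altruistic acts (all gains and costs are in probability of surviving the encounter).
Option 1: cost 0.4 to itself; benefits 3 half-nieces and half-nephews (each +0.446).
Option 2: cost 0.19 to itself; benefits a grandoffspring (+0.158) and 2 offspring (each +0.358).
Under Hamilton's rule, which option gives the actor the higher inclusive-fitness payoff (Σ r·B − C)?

Option 1: r to a half-niece or half-nephew = 0.125.
Option 1: Σ r·B − C = (3·0.125·0.446) − 0.4 = -0.23275.
Option 2: r to a grandoffspring = 0.25.
Option 2: r to an offspring = 0.5.
Option 2: Σ r·B − C = (1·0.25·0.158 + 2·0.5·0.358) − 0.19 = 0.2075.
Option 2 has the higher net inclusive-fitness payoff.

Option 2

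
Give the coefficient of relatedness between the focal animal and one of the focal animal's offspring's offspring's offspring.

Each parent–offspring link contributes a factor of 1/2, and independent paths through distinct common ancestors add.
Three parent–offspring links: r = (1/2)^3 = 1/8.

0.125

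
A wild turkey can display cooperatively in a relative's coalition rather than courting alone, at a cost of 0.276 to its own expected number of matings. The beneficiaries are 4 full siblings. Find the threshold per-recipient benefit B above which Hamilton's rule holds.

0.138

r to a full sibling = 0.5 (full sibs share both parents — two paths of length 2: r = 2·(1/2)^2 = 1/2).
Hamilton's rule with n recipients of equal r: n·r·B > C, so B > C/(n·r) = 0.276/(4·0.5) = 0.138.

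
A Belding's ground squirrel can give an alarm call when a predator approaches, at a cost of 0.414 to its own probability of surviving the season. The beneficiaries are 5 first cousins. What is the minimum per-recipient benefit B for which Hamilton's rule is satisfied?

r to a first cousin = 0.125 (first cousins share one grandparent pair — two paths of length 4: r = 2·(1/2)^4 = 1/8).
Hamilton's rule with n recipients of equal r: n·r·B > C, so B > C/(n·r) = 0.414/(5·0.125) = 0.6624.

0.6624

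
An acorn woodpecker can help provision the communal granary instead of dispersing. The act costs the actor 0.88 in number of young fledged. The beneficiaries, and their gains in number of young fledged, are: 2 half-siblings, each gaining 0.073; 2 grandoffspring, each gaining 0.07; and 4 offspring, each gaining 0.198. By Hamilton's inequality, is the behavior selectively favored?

Hamilton's rule: the trait is favored when the sum of r·B over every recipient exceeds the actor's cost C.
r to a half-sibling = 1/4 (half-sibs share one parent — one path of length 2: r = (1/2)^2 = 1/4).
r to a grandoffspring = 0.25 (two parent–offspring links: r = (1/2)^2 = 1/4).
r to an offspring = 0.5 (one parent–offspring link: r = (1/2)^1 = 1/2).
Summing one r·B term per recipient: 2·0.25·0.073 + 2·0.25·0.07 + 4·0.5·0.198 = 0.4675.
0.4675 < 0.88: the indirect benefit is less than the cost.

No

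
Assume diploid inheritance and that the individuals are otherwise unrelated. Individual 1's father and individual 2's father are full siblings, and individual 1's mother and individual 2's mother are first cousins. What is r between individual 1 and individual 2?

0.15625

Relatedness sums over independent paths through distinct common ancestors.
Individual 1 and individual 2 are related in two ways: first cousins through their fathers (r = 1/8) and second cousins through their mothers (r = 1/32).
r = 1/8 + 1/32 = 0.15625.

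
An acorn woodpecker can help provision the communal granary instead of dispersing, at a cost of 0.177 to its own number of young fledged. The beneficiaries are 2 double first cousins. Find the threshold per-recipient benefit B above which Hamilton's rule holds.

0.354

r to a double first cousin = 1/4 (double first cousins share both grandparent pairs — four paths of length 4: r = 4·(1/2)^4 = 1/4).
Hamilton's rule with n recipients of equal r: n·r·B > C, so B > C/(n·r) = 0.177/(2·0.25) = 0.354.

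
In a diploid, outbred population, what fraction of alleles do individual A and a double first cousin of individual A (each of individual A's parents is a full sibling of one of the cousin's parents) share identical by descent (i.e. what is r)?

Each parent–offspring link contributes a factor of 1/2, and independent paths through distinct common ancestors add.
Double first cousins share both grandparent pairs — four paths of length 4: r = 4·(1/2)^4 = 1/4.

0.25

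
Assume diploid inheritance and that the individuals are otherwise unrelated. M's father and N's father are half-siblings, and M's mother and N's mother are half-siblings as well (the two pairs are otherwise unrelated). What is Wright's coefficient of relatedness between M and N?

0.125

Wright's path rule: contributions from independent ancestry routes add.
M and N are related in two ways: half first cousins through their fathers (r = 1/16) and half first cousins through their mothers (r = 1/16).
r = 1/16 + 1/16 = 0.125.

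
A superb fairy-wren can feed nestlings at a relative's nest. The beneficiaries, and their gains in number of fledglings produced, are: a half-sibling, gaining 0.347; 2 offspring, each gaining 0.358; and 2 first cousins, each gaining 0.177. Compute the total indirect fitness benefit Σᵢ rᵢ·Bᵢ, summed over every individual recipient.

0.489

r to a half-sibling = 1/4 (half-sibs share one parent — one path of length 2: r = (1/2)^2 = 1/4).
r to an offspring = 1/2 (one parent–offspring link: r = (1/2)^1 = 1/2).
r to a first cousin = 0.125 (first cousins share one grandparent pair — two paths of length 4: r = 2·(1/2)^4 = 1/8).
Summing one r·B term per recipient: 1·0.25·0.347 + 2·0.5·0.358 + 2·0.125·0.177 = 0.489.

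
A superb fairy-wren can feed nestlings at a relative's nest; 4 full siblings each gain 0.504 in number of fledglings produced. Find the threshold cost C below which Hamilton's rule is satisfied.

1.008

r to a full sibling = 0.5 (full sibs share both parents — two paths of length 2: r = 2·(1/2)^2 = 1/2).
Hamilton's rule: n·r·B > C, so the trait is favored while C < n·r·B = 4·0.5·0.504 = 1.008.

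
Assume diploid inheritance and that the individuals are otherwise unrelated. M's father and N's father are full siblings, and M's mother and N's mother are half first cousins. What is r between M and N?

Independent pedigree routes through distinct common ancestors add.
M and N are related in two ways: first cousins through their fathers (r = 1/8) and half second cousins through their mothers (r = 1/64).
r = 1/8 + 1/64 = 9/64 = 0.140625.

0.140625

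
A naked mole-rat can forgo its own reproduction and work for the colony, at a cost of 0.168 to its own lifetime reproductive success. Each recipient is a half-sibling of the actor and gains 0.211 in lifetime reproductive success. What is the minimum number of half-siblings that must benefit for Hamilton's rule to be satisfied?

4

r to a half-sibling = 0.25 (half-sibs share one parent — one path of length 2: r = (1/2)^2 = 1/4).
Hamilton's rule: n·r·B > C  ⇒  n > C/(r·B) = 0.168/(0.25·0.211) = 3.185.
The smallest integer exceeding 3.185 is 4.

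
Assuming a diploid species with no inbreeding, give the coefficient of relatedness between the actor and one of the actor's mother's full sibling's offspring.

0.125

Each parent–offspring link contributes a factor of 1/2, and independent paths through distinct common ancestors add.
First cousins share one grandparent pair — two paths of length 4: r = 2·(1/2)^4 = 1/8.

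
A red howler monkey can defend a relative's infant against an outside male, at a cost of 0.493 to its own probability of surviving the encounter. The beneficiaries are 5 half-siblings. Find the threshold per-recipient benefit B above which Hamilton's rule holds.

0.3944

r to a half-sibling = 1/4 (half-sibs share one parent — one path of length 2: r = (1/2)^2 = 1/4).
Hamilton's rule with n recipients of equal r: n·r·B > C, so B > C/(n·r) = 0.493/(5·0.25) = 0.3944.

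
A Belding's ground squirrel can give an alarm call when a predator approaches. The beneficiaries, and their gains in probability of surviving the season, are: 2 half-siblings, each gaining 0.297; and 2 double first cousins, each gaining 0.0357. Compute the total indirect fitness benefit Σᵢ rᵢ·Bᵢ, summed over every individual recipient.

r to a half-sibling = 0.25 (half-sibs share one parent — one path of length 2: r = (1/2)^2 = 1/4).
r to a double first cousin = 0.25 (double first cousins share both grandparent pairs — four paths of length 4: r = 4·(1/2)^4 = 1/4).
Summing one r·B term per recipient: 2·0.25·0.297 + 2·0.25·0.0357 = 0.16635.

0.16635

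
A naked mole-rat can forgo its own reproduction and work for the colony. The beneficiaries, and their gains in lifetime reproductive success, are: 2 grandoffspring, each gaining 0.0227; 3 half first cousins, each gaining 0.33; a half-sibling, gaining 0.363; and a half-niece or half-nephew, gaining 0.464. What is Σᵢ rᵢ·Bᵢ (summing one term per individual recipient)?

r to a grandoffspring = 0.25 (two parent–offspring links: r = (1/2)^2 = 1/4).
r to a half first cousin = 1/16 (half first cousins share one grandparent — one path of length 4: r = (1/2)^4 = 1/16).
r to a half-sibling = 1/4 (half-sibs share one parent — one path of length 2: r = (1/2)^2 = 1/4).
r to a half-niece or half-nephew = 0.125 (half-aunt/uncle↔niece/nephew: one path of length 3: r = (1/2)^3 = 1/8).
Summing one r·B term per recipient: 2·0.25·0.0227 + 3·0.0625·0.33 + 1·0.25·0.363 + 1·0.125·0.464 = 0.221975.

0.221975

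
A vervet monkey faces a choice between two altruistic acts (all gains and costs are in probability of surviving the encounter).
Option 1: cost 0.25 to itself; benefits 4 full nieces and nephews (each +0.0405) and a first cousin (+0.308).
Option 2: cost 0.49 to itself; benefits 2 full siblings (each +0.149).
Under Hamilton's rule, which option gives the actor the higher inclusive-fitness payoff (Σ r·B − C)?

Option 1

Option 1: r to a full niece or nephew = 0.25.
Option 1: r to a first cousin = 0.125.
Option 1: Σ r·B − C = (4·0.25·0.0405 + 1·0.125·0.308) − 0.25 = -0.171.
Option 2: r to a full sibling = 0.5.
Option 2: Σ r·B − C = (2·0.5·0.149) − 0.49 = -0.341.
Option 1 has the higher net inclusive-fitness payoff.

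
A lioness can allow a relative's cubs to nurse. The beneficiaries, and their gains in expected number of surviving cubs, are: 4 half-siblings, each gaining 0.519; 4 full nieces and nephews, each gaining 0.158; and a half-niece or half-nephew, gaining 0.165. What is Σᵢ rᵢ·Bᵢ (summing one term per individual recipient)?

r to a half-sibling = 0.25 (half-sibs share one parent — one path of length 2: r = (1/2)^2 = 1/4).
r to a full niece or nephew = 0.25 (full aunt/uncle↔niece/nephew: two paths of length 3 through the shared grandparent pair: r = 2·(1/2)^3 = 1/4).
r to a half-niece or half-nephew = 1/8 (half-aunt/uncle↔niece/nephew: one path of length 3: r = (1/2)^3 = 1/8).
Summing one r·B term per recipient: 4·0.25·0.519 + 4·0.25·0.158 + 1·0.125·0.165 = 0.697625.

0.697625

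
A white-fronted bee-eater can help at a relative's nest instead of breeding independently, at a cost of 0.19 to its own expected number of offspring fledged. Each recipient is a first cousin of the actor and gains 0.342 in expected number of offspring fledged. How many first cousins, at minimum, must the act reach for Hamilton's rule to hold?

r to a first cousin = 0.125 (first cousins share one grandparent pair — two paths of length 4: r = 2·(1/2)^4 = 1/8).
Hamilton's rule: n·r·B > C  ⇒  n > C/(r·B) = 0.19/(0.125·0.342) = 4.444.
The smallest integer exceeding 4.444 is 5.

5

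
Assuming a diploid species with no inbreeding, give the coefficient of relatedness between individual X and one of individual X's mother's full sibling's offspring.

Each parent–offspring link contributes a factor of 1/2, and independent paths through distinct common ancestors add.
First cousins share one grandparent pair — two paths of length 4: r = 2·(1/2)^4 = 1/8.

0.125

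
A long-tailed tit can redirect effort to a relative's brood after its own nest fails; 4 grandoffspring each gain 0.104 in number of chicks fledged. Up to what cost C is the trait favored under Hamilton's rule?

r to a grandoffspring = 1/4 (two parent–offspring links: r = (1/2)^2 = 1/4).
Hamilton's rule: n·r·B > C, so the trait is favored while C < n·r·B = 4·0.25·0.104 = 0.104.

0.104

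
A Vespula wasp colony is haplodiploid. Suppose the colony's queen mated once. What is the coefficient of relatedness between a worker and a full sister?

Haplodiploid full sisters inherit their father's entire haploid genome identically (contributing 1/2) and on average half of their mother's contribution (1/2 · 1/2 = 1/4); r = 1/2 + 1/4 = 3/4.

0.75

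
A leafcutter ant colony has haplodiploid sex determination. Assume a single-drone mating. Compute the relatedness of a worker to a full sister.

0.75

Haplodiploid full sisters inherit their father's entire haploid genome identically (contributing 1/2) and on average half of their mother's contribution (1/2 · 1/2 = 1/4); r = 1/2 + 1/4 = 3/4.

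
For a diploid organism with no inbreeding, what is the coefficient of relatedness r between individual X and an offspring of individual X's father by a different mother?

Each parent–offspring link contributes a factor of 1/2, and independent paths through distinct common ancestors add.
Half-sibs share one parent — one path of length 2: r = (1/2)^2 = 1/4.

0.25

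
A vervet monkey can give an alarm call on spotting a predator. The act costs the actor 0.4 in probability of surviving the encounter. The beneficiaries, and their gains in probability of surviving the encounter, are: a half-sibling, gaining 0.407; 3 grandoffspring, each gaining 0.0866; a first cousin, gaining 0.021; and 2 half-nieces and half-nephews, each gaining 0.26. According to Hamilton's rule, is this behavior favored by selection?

No

Hamilton's rule: the trait is favored when the sum of r·B over every recipient exceeds the actor's cost C.
r to a half-sibling = 0.25 (half-sibs share one parent — one path of length 2: r = (1/2)^2 = 1/4).
r to a grandoffspring = 0.25 (two parent–offspring links: r = (1/2)^2 = 1/4).
r to a first cousin = 1/8 (first cousins share one grandparent pair — two paths of length 4: r = 2·(1/2)^4 = 1/8).
r to a half-niece or half-nephew = 1/8 (half-aunt/uncle↔niece/nephew: one path of length 3: r = (1/2)^3 = 1/8).
Summing one r·B term per recipient: 1·0.25·0.407 + 3·0.25·0.0866 + 1·0.125·0.021 + 2·0.125·0.26 = 0.234325.
0.234325 < 0.4: the indirect benefit is less than the cost.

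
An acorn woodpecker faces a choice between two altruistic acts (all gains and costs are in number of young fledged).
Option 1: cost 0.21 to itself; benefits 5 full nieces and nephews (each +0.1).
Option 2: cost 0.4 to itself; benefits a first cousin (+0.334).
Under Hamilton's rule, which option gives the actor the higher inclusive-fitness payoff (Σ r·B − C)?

Option 1: r to a full niece or nephew = 0.25.
Option 1: Σ r·B − C = (5·0.25·0.1) − 0.21 = -0.085.
Option 2: r to a first cousin = 0.125.
Option 2: Σ r·B − C = (1·0.125·0.334) − 0.4 = -0.35825.
Option 1 has the higher net inclusive-fitness payoff.

Option 1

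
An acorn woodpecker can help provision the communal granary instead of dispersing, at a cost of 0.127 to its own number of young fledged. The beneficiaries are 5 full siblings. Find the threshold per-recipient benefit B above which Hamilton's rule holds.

0.0508

r to a full sibling = 1/2 (full sibs share both parents — two paths of length 2: r = 2·(1/2)^2 = 1/2).
Hamilton's rule with n recipients of equal r: n·r·B > C, so B > C/(n·r) = 0.127/(5·0.5) = 0.0508.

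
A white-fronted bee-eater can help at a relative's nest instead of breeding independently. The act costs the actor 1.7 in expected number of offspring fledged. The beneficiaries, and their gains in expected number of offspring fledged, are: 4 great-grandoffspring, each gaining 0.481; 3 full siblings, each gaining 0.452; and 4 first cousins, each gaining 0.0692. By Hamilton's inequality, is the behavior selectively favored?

No

Hamilton's rule: the trait is favored when the sum of r·B over every recipient exceeds the actor's cost C.
r to a great-grandoffspring = 1/8 (three parent–offspring links: r = (1/2)^3 = 1/8).
r to a full sibling = 0.5 (full sibs share both parents — two paths of length 2: r = 2·(1/2)^2 = 1/2).
r to a first cousin = 1/8 (first cousins share one grandparent pair — two paths of length 4: r = 2·(1/2)^4 = 1/8).
Summing one r·B term per recipient: 4·0.125·0.481 + 3·0.5·0.452 + 4·0.125·0.0692 = 0.9531.
0.9531 < 1.7: the indirect benefit is less than the cost.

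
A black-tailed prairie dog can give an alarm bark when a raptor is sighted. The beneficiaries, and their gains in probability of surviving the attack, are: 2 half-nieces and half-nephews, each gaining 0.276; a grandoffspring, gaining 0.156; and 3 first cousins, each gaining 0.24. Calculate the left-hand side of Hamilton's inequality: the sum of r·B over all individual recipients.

r to a half-niece or half-nephew = 0.125 (half-aunt/uncle↔niece/nephew: one path of length 3: r = (1/2)^3 = 1/8).
r to a grandoffspring = 0.25 (two parent–offspring links: r = (1/2)^2 = 1/4).
r to a first cousin = 0.125 (first cousins share one grandparent pair — two paths of length 4: r = 2·(1/2)^4 = 1/8).
Summing one r·B term per recipient: 2·0.125·0.276 + 1·0.25·0.156 + 3·0.125·0.24 = 0.198.

0.198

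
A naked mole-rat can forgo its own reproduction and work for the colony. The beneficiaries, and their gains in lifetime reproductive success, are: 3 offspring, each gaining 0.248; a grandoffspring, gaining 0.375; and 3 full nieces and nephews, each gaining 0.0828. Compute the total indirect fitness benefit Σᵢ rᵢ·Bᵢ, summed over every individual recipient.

0.52785

r to an offspring = 0.5 (one parent–offspring link: r = (1/2)^1 = 1/2).
r to a grandoffspring = 0.25 (two parent–offspring links: r = (1/2)^2 = 1/4).
r to a full niece or nephew = 0.25 (full aunt/uncle↔niece/nephew: two paths of length 3 through the shared grandparent pair: r = 2·(1/2)^3 = 1/4).
Summing one r·B term per recipient: 3·0.5·0.248 + 1·0.25·0.375 + 3·0.25·0.0828 = 0.52785.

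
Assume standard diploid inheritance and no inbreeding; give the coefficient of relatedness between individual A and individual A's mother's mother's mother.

0.125

Each parent–offspring link contributes a factor of 1/2, and independent paths through distinct common ancestors add.
Three parent–offspring links: r = (1/2)^3 = 1/8.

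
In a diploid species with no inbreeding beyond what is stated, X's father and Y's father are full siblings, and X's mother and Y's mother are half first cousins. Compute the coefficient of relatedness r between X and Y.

Relatedness sums over independent paths through distinct common ancestors.
X and Y are related in two ways: first cousins through their fathers (r = 1/8) and half second cousins through their mothers (r = 1/64).
r = 1/8 + 1/64 = 9/64 = 0.140625.

0.140625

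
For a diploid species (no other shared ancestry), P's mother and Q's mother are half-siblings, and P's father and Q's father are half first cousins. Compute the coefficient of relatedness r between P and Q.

0.078125

Wright's path rule: contributions from independent ancestry routes add.
P and Q are related in two ways: half first cousins through their mothers (r = 1/16) and half second cousins through their fathers (r = 1/64).
r = 1/16 + 1/64 = 5/64 = 0.078125.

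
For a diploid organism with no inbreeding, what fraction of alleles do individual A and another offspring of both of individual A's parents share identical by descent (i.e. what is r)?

0.5

Each parent–offspring link contributes a factor of 1/2, and independent paths through distinct common ancestors add.
Full sibs share both parents — two paths of length 2: r = 2·(1/2)^2 = 1/2.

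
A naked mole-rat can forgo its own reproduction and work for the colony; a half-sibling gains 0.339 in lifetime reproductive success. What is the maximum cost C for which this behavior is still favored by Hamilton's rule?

0.08475

r to a half-sibling = 1/4 (half-sibs share one parent — one path of length 2: r = (1/2)^2 = 1/4).
Hamilton's rule: n·r·B > C, so the trait is favored while C < n·r·B = 1·0.25·0.339 = 0.08475.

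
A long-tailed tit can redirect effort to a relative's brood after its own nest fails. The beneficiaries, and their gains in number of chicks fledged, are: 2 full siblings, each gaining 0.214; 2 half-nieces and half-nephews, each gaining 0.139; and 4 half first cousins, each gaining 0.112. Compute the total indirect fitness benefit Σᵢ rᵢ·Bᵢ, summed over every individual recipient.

0.27675

r to a full sibling = 0.5 (full sibs share both parents — two paths of length 2: r = 2·(1/2)^2 = 1/2).
r to a half-niece or half-nephew = 1/8 (half-aunt/uncle↔niece/nephew: one path of length 3: r = (1/2)^3 = 1/8).
r to a half first cousin = 1/16 (half first cousins share one grandparent — one path of length 4: r = (1/2)^4 = 1/16).
Summing one r·B term per recipient: 2·0.5·0.214 + 2·0.125·0.139 + 4·0.0625·0.112 = 0.27675.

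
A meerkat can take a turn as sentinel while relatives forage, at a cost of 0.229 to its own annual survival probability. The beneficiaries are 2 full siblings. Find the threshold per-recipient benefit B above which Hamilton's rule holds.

0.229

r to a full sibling = 0.5 (full sibs share both parents — two paths of length 2: r = 2·(1/2)^2 = 1/2).
Hamilton's rule with n recipients of equal r: n·r·B > C, so B > C/(n·r) = 0.229/(2·0.5) = 0.229.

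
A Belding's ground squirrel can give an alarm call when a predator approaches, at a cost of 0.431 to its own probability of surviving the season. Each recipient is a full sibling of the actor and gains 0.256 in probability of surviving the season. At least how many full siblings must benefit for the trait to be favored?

r to a full sibling = 1/2 (full sibs share both parents — two paths of length 2: r = 2·(1/2)^2 = 1/2).
Hamilton's rule: n·r·B > C  ⇒  n > C/(r·B) = 0.431/(0.5·0.256) = 3.367.
The smallest integer exceeding 3.367 is 4.

4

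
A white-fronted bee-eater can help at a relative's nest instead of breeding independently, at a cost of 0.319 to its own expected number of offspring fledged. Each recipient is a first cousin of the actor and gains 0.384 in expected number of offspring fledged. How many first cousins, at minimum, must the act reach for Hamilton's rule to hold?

7

r to a first cousin = 1/8 (first cousins share one grandparent pair — two paths of length 4: r = 2·(1/2)^4 = 1/8).
Hamilton's rule: n·r·B > C  ⇒  n > C/(r·B) = 0.319/(0.125·0.384) = 6.646.
The smallest integer exceeding 6.646 is 7.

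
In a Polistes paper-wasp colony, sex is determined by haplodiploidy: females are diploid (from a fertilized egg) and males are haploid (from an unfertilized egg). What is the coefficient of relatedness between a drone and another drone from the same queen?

Haploid brothers each carry a random half of the queen's diploid genome, so on average they share half: r = 1/2.

0.5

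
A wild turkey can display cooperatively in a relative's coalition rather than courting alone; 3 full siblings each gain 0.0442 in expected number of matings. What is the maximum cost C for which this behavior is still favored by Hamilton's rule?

r to a full sibling = 1/2 (full sibs share both parents — two paths of length 2: r = 2·(1/2)^2 = 1/2).
Hamilton's rule: n·r·B > C, so the trait is favored while C < n·r·B = 3·0.5·0.0442 = 0.0663.

0.0663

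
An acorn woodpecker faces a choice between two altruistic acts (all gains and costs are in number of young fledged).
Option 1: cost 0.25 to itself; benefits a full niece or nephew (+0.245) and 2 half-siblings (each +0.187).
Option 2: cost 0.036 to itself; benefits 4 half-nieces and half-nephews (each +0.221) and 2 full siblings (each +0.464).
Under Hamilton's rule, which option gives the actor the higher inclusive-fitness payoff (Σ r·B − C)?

Option 2

Option 1: r to a full niece or nephew = 0.25.
Option 1: r to a half-sibling = 0.25.
Option 1: Σ r·B − C = (1·0.25·0.245 + 2·0.25·0.187) − 0.25 = -0.09525.
Option 2: r to a half-niece or half-nephew = 0.125.
Option 2: r to a full sibling = 0.5.
Option 2: Σ r·B − C = (4·0.125·0.221 + 2·0.5·0.464) − 0.036 = 0.5385.
Option 2 has the higher net inclusive-fitness payoff.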